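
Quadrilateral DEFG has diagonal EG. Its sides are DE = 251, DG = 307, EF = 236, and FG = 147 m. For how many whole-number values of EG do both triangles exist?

293

From triangle DEG: 56 < EG < 558.
From triangle FEG: 89 < EG < 383.
Intersection: 89 < EG < 383, so integers 90 through 382: 293 values.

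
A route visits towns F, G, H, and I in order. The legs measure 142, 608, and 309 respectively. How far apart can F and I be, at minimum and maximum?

The maximum is all hops collinear in one direction: 142 + 608 + 309 = 1059.
The longest hop is 608; the others sum to 451. Folding the others back against it leaves at least 608 − 451 = 157.

157 ≤ FI ≤ 1059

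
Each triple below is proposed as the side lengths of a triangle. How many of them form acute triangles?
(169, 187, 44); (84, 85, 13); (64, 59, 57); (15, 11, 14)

2

(169,187,44): 44²+169² = 30497 < 34969 = 187² → obtuse
(84,85,13): 13²+84² = 7225 = 85² → right
(64,59,57): 57²+59² = 6730 > 4096 = 64² → acute
(15,11,14): 11²+14² = 317 > 225 = 15² → acute
2 of the 4 are acute.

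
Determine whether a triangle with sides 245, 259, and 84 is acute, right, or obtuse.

Compare the square of the longest side to the sum of squares of the other two: 84² + 245² = 67081 = 259².

right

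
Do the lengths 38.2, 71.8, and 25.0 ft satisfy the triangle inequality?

The longest side is 71.8, but the other two sum to only 63.2.
63.2 < 71.8, so the triangle inequality fails.

No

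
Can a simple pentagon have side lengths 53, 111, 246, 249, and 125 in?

Yes

A pentagon exists iff every side is shorter than the sum of the others — equivalently, the longest side is less than the sum of the rest.
Longest side 249 < 535 (sum of the remaining 4), so yes.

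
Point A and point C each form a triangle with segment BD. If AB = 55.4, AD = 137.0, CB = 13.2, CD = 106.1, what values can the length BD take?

92.9 < BD < 119.3

From triangle ABD: |55.4 − 137.0| < BD < 55.4 + 137.0, i.e. 81.6 < BD < 192.4.
From triangle CBD: 92.9 < BD < 119.3.
Both must hold, so BD lies in the intersection.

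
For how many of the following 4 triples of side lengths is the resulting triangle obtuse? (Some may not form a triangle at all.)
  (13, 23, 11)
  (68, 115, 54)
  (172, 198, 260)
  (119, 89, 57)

(13,23,11): 11²+13² = 290 < 529 = 23² → obtuse
(68,115,54): 54²+68² = 7540 < 13225 = 115² → obtuse
(172,198,260): 172²+198² = 68788 > 67600 = 260² → acute
(119,89,57): 57²+89² = 11170 < 14161 = 119² → obtuse
3 of the 4 are obtuse.

3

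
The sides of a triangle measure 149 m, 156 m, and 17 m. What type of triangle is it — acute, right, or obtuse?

obtuse

Compare the square of the longest side to the sum of squares of the other two: 17² + 149² = 22490 < 24336 = 156².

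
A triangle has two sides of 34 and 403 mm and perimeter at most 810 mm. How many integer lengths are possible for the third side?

Triangle inequality: 369 < x < 437. Perimeter ≤ 810 gives x ≤ 810 − 34 − 403 = 373.
So 369 < x ≤ 373; integers 370 through 373: 4 values.

4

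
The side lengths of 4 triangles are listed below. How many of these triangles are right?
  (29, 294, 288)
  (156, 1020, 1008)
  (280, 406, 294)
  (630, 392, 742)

(29,294,288): 29²+288² = 83785 < 86436 = 294² → obtuse
(156,1020,1008): 156²+1008² = 1040400 = 1020² → right
(280,406,294): 280²+294² = 164836 = 406² → right
(630,392,742): 392²+630² = 550564 = 742² → right
3 of the 4 are right.

3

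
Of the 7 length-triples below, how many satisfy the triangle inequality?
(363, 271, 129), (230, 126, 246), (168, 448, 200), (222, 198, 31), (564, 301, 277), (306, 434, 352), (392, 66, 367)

6

(129,271,363): 129+271 > 363 → valid
(126,230,246): 126+230 > 246 → valid
(168,200,448): 168+200 ≤ 448 → not valid
(31,198,222): 31+198 > 222 → valid
(277,301,564): 277+301 > 564 → valid
(306,352,434): 306+352 > 434 → valid
(66,367,392): 66+367 > 392 → valid
6 of the 7 triples form a triangle.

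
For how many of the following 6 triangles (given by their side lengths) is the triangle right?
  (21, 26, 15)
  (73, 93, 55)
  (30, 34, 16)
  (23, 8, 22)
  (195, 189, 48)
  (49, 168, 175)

(21,26,15): 15²+21² = 666 < 676 = 26² → obtuse
(73,93,55): 55²+73² = 8354 < 8649 = 93² → obtuse
(30,34,16): 16²+30² = 1156 = 34² → right
(23,8,22): 8²+22² = 548 > 529 = 23² → acute
(195,189,48): 48²+189² = 38025 = 195² → right
(49,168,175): 49²+168² = 30625 = 175² → right
3 of the 6 are right.

3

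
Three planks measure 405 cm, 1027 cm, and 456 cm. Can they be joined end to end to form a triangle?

No

The longest side is 1027, but the other two sum to only 861.
861 < 1027, so the triangle inequality fails.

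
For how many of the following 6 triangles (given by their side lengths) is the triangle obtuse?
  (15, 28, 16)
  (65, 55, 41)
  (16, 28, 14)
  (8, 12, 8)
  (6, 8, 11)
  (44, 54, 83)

(15,28,16): 15²+16² = 481 < 784 = 28² → obtuse
(65,55,41): 41²+55² = 4706 > 4225 = 65² → acute
(16,28,14): 14²+16² = 452 < 784 = 28² → obtuse
(8,12,8): 8²+8² = 128 < 144 = 12² → obtuse
(6,8,11): 6²+8² = 100 < 121 = 11² → obtuse
(44,54,83): 44²+54² = 4852 < 6889 = 83² → obtuse
5 of the 6 are obtuse.

5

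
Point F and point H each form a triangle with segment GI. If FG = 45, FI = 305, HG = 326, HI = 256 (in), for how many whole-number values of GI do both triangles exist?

From triangle FGI: 260 < GI < 350.
From triangle HGI: 70 < GI < 582.
Intersection: 260 < GI < 350, so integers 261 through 349: 89 values.

89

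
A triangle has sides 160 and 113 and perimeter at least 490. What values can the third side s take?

Triangle inequality alone gives 47 < s < 273.
The perimeter condition gives s ≥ 490 − 160 − 113 = 217.
Intersecting the two: 217 ≤ s < 273.

217 ≤ s < 273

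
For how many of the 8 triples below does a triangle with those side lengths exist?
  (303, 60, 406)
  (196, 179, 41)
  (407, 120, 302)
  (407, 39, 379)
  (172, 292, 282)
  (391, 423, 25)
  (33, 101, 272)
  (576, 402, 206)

(60,303,406): 60+303 ≤ 406 → not valid
(41,179,196): 41+179 > 196 → valid
(120,302,407): 120+302 > 407 → valid
(39,379,407): 39+379 > 407 → valid
(172,282,292): 172+282 > 292 → valid
(25,391,423): 25+391 ≤ 423 → not valid
(33,101,272): 33+101 ≤ 272 → not valid
(206,402,576): 206+402 > 576 → valid
5 of the 8 triples form a triangle.

5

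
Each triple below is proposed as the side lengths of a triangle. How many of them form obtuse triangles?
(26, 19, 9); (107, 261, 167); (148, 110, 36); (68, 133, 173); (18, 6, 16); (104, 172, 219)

(26,19,9): 9²+19² = 442 < 676 = 26² → obtuse
(107,261,167): 107²+167² = 39338 < 68121 = 261² → obtuse
(148,110,36): 36+110 ≤ 148, not a triangle
(68,133,173): 68²+133² = 22313 < 29929 = 173² → obtuse
(18,6,16): 6²+16² = 292 < 324 = 18² → obtuse
(104,172,219): 104²+172² = 40400 < 47961 = 219² → obtuse
5 of the 6 are obtuse.

5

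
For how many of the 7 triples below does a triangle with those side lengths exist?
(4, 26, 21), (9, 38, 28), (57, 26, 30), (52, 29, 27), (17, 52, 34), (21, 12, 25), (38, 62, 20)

2

(4,21,26): 4+21 ≤ 26 → not valid
(9,28,38): 9+28 ≤ 38 → not valid
(26,30,57): 26+30 ≤ 57 → not valid
(27,29,52): 27+29 > 52 → valid
(17,34,52): 17+34 ≤ 52 → not valid
(12,21,25): 12+21 > 25 → valid
(20,38,62): 20+38 ≤ 62 → not valid
2 of the 7 triples form a triangle.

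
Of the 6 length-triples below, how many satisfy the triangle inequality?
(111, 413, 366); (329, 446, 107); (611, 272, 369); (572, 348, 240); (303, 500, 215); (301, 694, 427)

5

(111,366,413): 111+366 > 413 → valid
(107,329,446): 107+329 ≤ 446 → not valid
(272,369,611): 272+369 > 611 → valid
(240,348,572): 240+348 > 572 → valid
(215,303,500): 215+303 > 500 → valid
(301,427,694): 301+427 > 694 → valid
5 of the 6 triples form a triangle.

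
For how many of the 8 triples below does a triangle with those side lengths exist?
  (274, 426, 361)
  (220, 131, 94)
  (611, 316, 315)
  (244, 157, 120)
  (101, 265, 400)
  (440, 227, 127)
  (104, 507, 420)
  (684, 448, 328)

6

(274,361,426): 274+361 > 426 → valid
(94,131,220): 94+131 > 220 → valid
(315,316,611): 315+316 > 611 → valid
(120,157,244): 120+157 > 244 → valid
(101,265,400): 101+265 ≤ 400 → not valid
(127,227,440): 127+227 ≤ 440 → not valid
(104,420,507): 104+420 > 507 → valid
(328,448,684): 328+448 > 684 → valid
6 of the 8 triples form a triangle.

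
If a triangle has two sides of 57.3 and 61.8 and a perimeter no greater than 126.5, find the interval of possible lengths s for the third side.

Triangle inequality alone gives 4.5 < s < 119.1.
The perimeter condition gives s ≤ 126.5 − 57.3 − 61.8 = 7.4.
Intersecting the two: 4.5 < s ≤ 7.4.

4.5 < s ≤ 7.4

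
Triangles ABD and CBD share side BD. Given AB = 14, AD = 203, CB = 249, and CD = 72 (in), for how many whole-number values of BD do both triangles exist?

From triangle ABD: 189 < BD < 217.
From triangle CBD: 177 < BD < 321.
Intersection: 189 < BD < 217, so integers 190 through 216: 27 values.

27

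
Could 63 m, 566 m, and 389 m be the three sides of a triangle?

No

The longest side is 566, but the other two sum to only 452.
452 < 566, so the triangle inequality fails.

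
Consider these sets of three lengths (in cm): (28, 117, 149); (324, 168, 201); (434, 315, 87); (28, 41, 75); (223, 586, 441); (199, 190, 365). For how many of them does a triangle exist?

(28,117,149): 28+117 ≤ 149 → not valid
(168,201,324): 168+201 > 324 → valid
(87,315,434): 87+315 ≤ 434 → not valid
(28,41,75): 28+41 ≤ 75 → not valid
(223,441,586): 223+441 > 586 → valid
(190,199,365): 190+199 > 365 → valid
3 of the 6 triples form a triangle.

3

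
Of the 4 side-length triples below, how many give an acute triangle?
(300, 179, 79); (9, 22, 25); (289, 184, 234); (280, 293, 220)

2

(300,179,79): 79+179 ≤ 300, not a triangle
(9,22,25): 9²+22² = 565 < 625 = 25² → obtuse
(289,184,234): 184²+234² = 88612 > 83521 = 289² → acute
(280,293,220): 220²+280² = 126800 > 85849 = 293² → acute
2 of the 4 are acute.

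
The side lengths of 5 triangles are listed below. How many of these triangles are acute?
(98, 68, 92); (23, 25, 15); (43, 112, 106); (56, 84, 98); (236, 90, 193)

(98,68,92): 68²+92² = 13088 > 9604 = 98² → acute
(23,25,15): 15²+23² = 754 > 625 = 25² → acute
(43,112,106): 43²+106² = 13085 > 12544 = 112² → acute
(56,84,98): 56²+84² = 10192 > 9604 = 98² → acute
(236,90,193): 90²+193² = 45349 < 55696 = 236² → obtuse
4 of the 5 are acute.

4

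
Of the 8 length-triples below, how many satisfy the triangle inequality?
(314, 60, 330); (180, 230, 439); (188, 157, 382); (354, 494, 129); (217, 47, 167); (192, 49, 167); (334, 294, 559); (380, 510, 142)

(60,314,330): 60+314 > 330 → valid
(180,230,439): 180+230 ≤ 439 → not valid
(157,188,382): 157+188 ≤ 382 → not valid
(129,354,494): 129+354 ≤ 494 → not valid
(47,167,217): 47+167 ≤ 217 → not valid
(49,167,192): 49+167 > 192 → valid
(294,334,559): 294+334 > 559 → valid
(142,380,510): 142+380 > 510 → valid
4 of the 8 triples form a triangle.

4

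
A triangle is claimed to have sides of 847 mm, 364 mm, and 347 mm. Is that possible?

No

The longest side is 847, but the other two sum to only 711.
711 < 847, so the triangle inequality fails.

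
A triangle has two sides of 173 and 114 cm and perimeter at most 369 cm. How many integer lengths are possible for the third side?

Triangle inequality: 59 < x < 287. Perimeter ≤ 369 gives x ≤ 369 − 173 − 114 = 82.
So 59 < x ≤ 82; integers 60 through 82: 23 values.

23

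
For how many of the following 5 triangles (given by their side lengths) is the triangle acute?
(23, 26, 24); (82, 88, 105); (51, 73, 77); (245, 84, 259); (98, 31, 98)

(23,26,24): 23²+24² = 1105 > 676 = 26² → acute
(82,88,105): 82²+88² = 14468 > 11025 = 105² → acute
(51,73,77): 51²+73² = 7930 > 5929 = 77² → acute
(245,84,259): 84²+245² = 67081 = 259² → right
(98,31,98): 31²+98² = 10565 > 9604 = 98² → acute
4 of the 5 are acute.

4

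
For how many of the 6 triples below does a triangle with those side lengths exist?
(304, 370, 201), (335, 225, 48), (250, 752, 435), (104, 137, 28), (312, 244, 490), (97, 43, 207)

2

(201,304,370): 201+304 > 370 → valid
(48,225,335): 48+225 ≤ 335 → not valid
(250,435,752): 250+435 ≤ 752 → not valid
(28,104,137): 28+104 ≤ 137 → not valid
(244,312,490): 244+312 > 490 → valid
(43,97,207): 43+97 ≤ 207 → not valid
2 of the 6 triples form a triangle.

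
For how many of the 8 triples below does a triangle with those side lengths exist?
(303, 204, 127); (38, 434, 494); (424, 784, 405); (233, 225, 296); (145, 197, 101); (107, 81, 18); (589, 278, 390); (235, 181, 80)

(127,204,303): 127+204 > 303 → valid
(38,434,494): 38+434 ≤ 494 → not valid
(405,424,784): 405+424 > 784 → valid
(225,233,296): 225+233 > 296 → valid
(101,145,197): 101+145 > 197 → valid
(18,81,107): 18+81 ≤ 107 → not valid
(278,390,589): 278+390 > 589 → valid
(80,181,235): 80+181 > 235 → valid
6 of the 8 triples form a triangle.

6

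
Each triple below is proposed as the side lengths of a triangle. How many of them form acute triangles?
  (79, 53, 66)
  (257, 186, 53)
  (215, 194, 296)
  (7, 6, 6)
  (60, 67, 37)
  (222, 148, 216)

(79,53,66): 53²+66² = 7165 > 6241 = 79² → acute
(257,186,53): 53+186 ≤ 257, not a triangle
(215,194,296): 194²+215² = 83861 < 87616 = 296² → obtuse
(7,6,6): 6²+6² = 72 > 49 = 7² → acute
(60,67,37): 37²+60² = 4969 > 4489 = 67² → acute
(222,148,216): 148²+216² = 68560 > 49284 = 222² → acute
4 of the 6 are acute.

4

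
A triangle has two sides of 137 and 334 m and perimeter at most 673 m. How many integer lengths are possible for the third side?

Triangle inequality: 197 < x < 471. Perimeter ≤ 673 gives x ≤ 673 − 137 − 334 = 202.
So 197 < x ≤ 202; integers 198 through 202: 5 values.

5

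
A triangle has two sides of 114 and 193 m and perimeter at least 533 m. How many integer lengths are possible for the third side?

Triangle inequality: 79 < x < 307. Perimeter ≥ 533 gives x ≥ 533 − 114 − 193 = 226.
So 226 ≤ x < 307; integers 226 through 306: 81 values.

81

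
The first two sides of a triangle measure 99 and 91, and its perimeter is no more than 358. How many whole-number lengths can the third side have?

160

Triangle inequality: 8 < x < 190. Perimeter ≤ 358 gives x ≤ 358 − 99 − 91 = 168.
So 8 < x ≤ 168; integers 9 through 168: 160 values.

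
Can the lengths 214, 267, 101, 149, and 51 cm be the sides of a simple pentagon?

A pentagon exists iff every side is shorter than the sum of the others — equivalently, the longest side is less than the sum of the rest.
Longest side 267 < 515 (sum of the remaining 4), so yes.

Yes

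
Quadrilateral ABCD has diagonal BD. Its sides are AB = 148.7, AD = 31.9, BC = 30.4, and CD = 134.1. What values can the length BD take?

116.8 < BD < 164.5

From triangle ABD: |148.7 − 31.9| < BD < 148.7 + 31.9, i.e. 116.8 < BD < 180.6.
From triangle CBD: 103.7 < BD < 164.5.
Both must hold, so BD lies in the intersection.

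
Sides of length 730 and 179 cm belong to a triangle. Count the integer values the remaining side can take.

The third side lies in the open interval (551, 909).
Integers from 552 to 908 inclusive: 908 − 552 + 1 = 357.

357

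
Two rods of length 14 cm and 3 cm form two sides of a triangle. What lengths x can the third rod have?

11 < x < 17 (cm)

By the triangle inequality, x must be less than 14 + 3 = 17 and greater than |14 − 3| = 11.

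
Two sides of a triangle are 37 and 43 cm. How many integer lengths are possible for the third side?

The third side lies in the open interval (6, 80).
Integers from 7 to 79 inclusive: 79 − 7 + 1 = 73.

73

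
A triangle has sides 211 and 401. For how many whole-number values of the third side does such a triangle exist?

The third side lies in the open interval (190, 612).
Integers from 191 to 611 inclusive: 611 − 191 + 1 = 421.

421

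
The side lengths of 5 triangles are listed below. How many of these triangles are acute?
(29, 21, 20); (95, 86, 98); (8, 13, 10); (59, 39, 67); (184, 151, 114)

(29,21,20): 20²+21² = 841 = 29² → right
(95,86,98): 86²+95² = 16421 > 9604 = 98² → acute
(8,13,10): 8²+10² = 164 < 169 = 13² → obtuse
(59,39,67): 39²+59² = 5002 > 4489 = 67² → acute
(184,151,114): 114²+151² = 35797 > 33856 = 184² → acute
3 of the 5 are acute.

3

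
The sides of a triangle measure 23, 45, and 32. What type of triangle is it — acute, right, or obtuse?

Compare the square of the longest side to the sum of squares of the other two: 23² + 32² = 1553 < 2025 = 45².

obtuse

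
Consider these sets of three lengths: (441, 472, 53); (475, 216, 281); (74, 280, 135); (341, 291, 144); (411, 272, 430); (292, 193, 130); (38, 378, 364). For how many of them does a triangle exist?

6

(53,441,472): 53+441 > 472 → valid
(216,281,475): 216+281 > 475 → valid
(74,135,280): 74+135 ≤ 280 → not valid
(144,291,341): 144+291 > 341 → valid
(272,411,430): 272+411 > 430 → valid
(130,193,292): 130+193 > 292 → valid
(38,364,378): 38+364 > 378 → valid
6 of the 7 triples form a triangle.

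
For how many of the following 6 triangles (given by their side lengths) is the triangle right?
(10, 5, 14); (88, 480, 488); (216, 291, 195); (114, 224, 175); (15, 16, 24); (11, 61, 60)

3

(10,5,14): 5²+10² = 125 < 196 = 14² → obtuse
(88,480,488): 88²+480² = 238144 = 488² → right
(216,291,195): 195²+216² = 84681 = 291² → right
(114,224,175): 114²+175² = 43621 < 50176 = 224² → obtuse
(15,16,24): 15²+16² = 481 < 576 = 24² → obtuse
(11,61,60): 11²+60² = 3721 = 61² → right
3 of the 6 are right.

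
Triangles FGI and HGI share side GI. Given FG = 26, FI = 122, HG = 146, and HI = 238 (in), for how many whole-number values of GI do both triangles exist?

From triangle FGI: 96 < GI < 148.
From triangle HGI: 92 < GI < 384.
Intersection: 96 < GI < 148, so integers 97 through 147: 51 values.

51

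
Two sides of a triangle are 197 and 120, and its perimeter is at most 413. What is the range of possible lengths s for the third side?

Triangle inequality alone gives 77 < s < 317.
The perimeter condition gives s ≤ 413 − 197 − 120 = 96.
Intersecting the two: 77 < s ≤ 96.

77 < s ≤ 96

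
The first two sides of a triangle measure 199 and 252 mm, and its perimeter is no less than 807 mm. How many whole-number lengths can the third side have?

Triangle inequality: 53 < x < 451. Perimeter ≥ 807 gives x ≥ 807 − 199 − 252 = 356.
So 356 ≤ x < 451; integers 356 through 450: 95 values.

95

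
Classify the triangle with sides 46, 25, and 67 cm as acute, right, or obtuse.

obtuse

Compare the square of the longest side to the sum of squares of the other two: 25² + 46² = 2741 < 4489 = 67².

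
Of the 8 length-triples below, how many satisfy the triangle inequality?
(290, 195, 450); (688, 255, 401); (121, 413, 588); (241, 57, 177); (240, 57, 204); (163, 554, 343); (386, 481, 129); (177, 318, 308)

(195,290,450): 195+290 > 450 → valid
(255,401,688): 255+401 ≤ 688 → not valid
(121,413,588): 121+413 ≤ 588 → not valid
(57,177,241): 57+177 ≤ 241 → not valid
(57,204,240): 57+204 > 240 → valid
(163,343,554): 163+343 ≤ 554 → not valid
(129,386,481): 129+386 > 481 → valid
(177,308,318): 177+308 > 318 → valid
4 of the 8 triples form a triangle.

4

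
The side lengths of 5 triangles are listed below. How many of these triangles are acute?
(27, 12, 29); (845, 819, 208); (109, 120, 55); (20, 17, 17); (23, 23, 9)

4

(27,12,29): 12²+27² = 873 > 841 = 29² → acute
(845,819,208): 208²+819² = 714025 = 845² → right
(109,120,55): 55²+109² = 14906 > 14400 = 120² → acute
(20,17,17): 17²+17² = 578 > 400 = 20² → acute
(23,23,9): 9²+23² = 610 > 529 = 23² → acute
4 of the 5 are acute.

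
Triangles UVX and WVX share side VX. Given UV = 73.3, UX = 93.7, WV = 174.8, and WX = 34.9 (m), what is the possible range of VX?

139.9 < VX < 167.0

From triangle UVX: |73.3 − 93.7| < VX < 73.3 + 93.7, i.e. 20.4 < VX < 167.0.
From triangle WVX: 139.9 < VX < 209.7.
Both must hold, so VX lies in the intersection.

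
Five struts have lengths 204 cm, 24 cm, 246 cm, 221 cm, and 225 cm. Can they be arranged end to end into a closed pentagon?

A pentagon exists iff every side is shorter than the sum of the others — equivalently, the longest side is less than the sum of the rest.
Longest side 246 < 674 (sum of the remaining 4), so yes.

Yes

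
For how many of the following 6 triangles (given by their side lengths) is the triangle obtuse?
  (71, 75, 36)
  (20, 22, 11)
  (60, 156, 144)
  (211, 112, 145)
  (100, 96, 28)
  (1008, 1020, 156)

(71,75,36): 36²+71² = 6337 > 5625 = 75² → acute
(20,22,11): 11²+20² = 521 > 484 = 22² → acute
(60,156,144): 60²+144² = 24336 = 156² → right
(211,112,145): 112²+145² = 33569 < 44521 = 211² → obtuse
(100,96,28): 28²+96² = 10000 = 100² → right
(1008,1020,156): 156²+1008² = 1040400 = 1020² → right
1 of the 6 is obtuse.

1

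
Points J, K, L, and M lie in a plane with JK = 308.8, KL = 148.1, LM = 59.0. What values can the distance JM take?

The maximum is all hops collinear in one direction: 308.8 + 148.1 + 59.0 = 515.9.
The longest hop is 308.8; the others sum to 207.1. Folding the others back against it leaves at least 308.8 − 207.1 = 101.7.

101.7 ≤ JM ≤ 515.9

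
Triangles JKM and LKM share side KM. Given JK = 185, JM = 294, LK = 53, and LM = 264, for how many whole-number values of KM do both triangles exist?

From triangle JKM: 109 < KM < 479.
From triangle LKM: 211 < KM < 317.
Intersection: 211 < KM < 317, so integers 212 through 316: 105 values.

105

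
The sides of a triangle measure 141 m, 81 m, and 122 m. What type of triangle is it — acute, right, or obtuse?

acute

Compare the square of the longest side to the sum of squares of the other two: 81² + 122² = 21445 > 19881 = 141².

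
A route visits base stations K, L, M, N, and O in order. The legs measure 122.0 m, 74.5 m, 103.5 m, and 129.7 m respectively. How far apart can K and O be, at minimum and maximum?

The maximum is all hops collinear in one direction: 122.0 + 74.5 + 103.5 + 129.7 = 429.7.
The longest hop is 129.7; the others sum to 300.0. Since 129.7 ≤ 300.0, the path can fold back on itself completely, so the minimum distance is 0.

0 ≤ KO ≤ 429.7 m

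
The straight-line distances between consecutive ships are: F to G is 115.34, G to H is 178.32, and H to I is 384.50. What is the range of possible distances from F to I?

90.84 ≤ FI ≤ 678.16

The maximum is all hops collinear in one direction: 115.34 + 178.32 + 384.50 = 678.16.
The longest hop is 384.50; the others sum to 293.66. Folding the others back against it leaves at least 384.50 − 293.66 = 90.84.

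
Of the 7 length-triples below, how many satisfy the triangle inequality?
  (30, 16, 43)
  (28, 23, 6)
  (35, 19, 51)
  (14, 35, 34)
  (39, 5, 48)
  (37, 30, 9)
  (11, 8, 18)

6

(16,30,43): 16+30 > 43 → valid
(6,23,28): 6+23 > 28 → valid
(19,35,51): 19+35 > 51 → valid
(14,34,35): 14+34 > 35 → valid
(5,39,48): 5+39 ≤ 48 → not valid
(9,30,37): 9+30 > 37 → valid
(8,11,18): 8+11 > 18 → valid
6 of the 7 triples form a triangle.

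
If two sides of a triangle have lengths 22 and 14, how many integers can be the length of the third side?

The third side lies in the open interval (8, 36).
Integers from 9 to 35 inclusive: 35 − 9 + 1 = 27.

27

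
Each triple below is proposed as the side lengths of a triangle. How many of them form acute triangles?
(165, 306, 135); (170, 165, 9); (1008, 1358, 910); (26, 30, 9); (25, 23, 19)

1

(165,306,135): 135+165 ≤ 306, not a triangle
(170,165,9): 9²+165² = 27306 < 28900 = 170² → obtuse
(1008,1358,910): 910²+1008² = 1844164 = 1358² → right
(26,30,9): 9²+26² = 757 < 900 = 30² → obtuse
(25,23,19): 19²+23² = 890 > 625 = 25² → acute
1 of the 5 is acute.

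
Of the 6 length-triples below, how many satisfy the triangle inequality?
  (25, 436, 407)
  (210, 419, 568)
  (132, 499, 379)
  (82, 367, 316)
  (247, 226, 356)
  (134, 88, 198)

5

(25,407,436): 25+407 ≤ 436 → not valid
(210,419,568): 210+419 > 568 → valid
(132,379,499): 132+379 > 499 → valid
(82,316,367): 82+316 > 367 → valid
(226,247,356): 226+247 > 356 → valid
(88,134,198): 88+134 > 198 → valid
5 of the 6 triples form a triangle.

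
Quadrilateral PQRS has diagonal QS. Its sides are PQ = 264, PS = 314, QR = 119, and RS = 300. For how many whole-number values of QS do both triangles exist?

From triangle PQS: 50 < QS < 578.
From triangle RQS: 181 < QS < 419.
Intersection: 181 < QS < 419, so integers 182 through 418: 237 values.

237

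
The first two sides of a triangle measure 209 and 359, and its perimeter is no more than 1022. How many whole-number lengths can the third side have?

304

Triangle inequality: 150 < x < 568. Perimeter ≤ 1022 gives x ≤ 1022 − 209 − 359 = 454.
So 150 < x ≤ 454; integers 151 through 454: 304 values.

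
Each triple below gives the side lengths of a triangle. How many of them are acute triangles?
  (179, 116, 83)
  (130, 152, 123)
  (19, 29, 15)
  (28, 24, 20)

(179,116,83): 83²+116² = 20345 < 32041 = 179² → obtuse
(130,152,123): 123²+130² = 32029 > 23104 = 152² → acute
(19,29,15): 15²+19² = 586 < 841 = 29² → obtuse
(28,24,20): 20²+24² = 976 > 784 = 28² → acute
2 of the 4 are acute.

2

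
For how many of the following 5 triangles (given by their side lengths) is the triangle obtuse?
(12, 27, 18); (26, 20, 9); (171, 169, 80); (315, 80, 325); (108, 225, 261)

(12,27,18): 12²+18² = 468 < 729 = 27² → obtuse
(26,20,9): 9²+20² = 481 < 676 = 26² → obtuse
(171,169,80): 80²+169² = 34961 > 29241 = 171² → acute
(315,80,325): 80²+315² = 105625 = 325² → right
(108,225,261): 108²+225² = 62289 < 68121 = 261² → obtuse
3 of the 5 are obtuse.

3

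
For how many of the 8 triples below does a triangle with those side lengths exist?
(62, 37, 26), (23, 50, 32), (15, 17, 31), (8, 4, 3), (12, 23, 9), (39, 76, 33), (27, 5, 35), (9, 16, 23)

4

(26,37,62): 26+37 > 62 → valid
(23,32,50): 23+32 > 50 → valid
(15,17,31): 15+17 > 31 → valid
(3,4,8): 3+4 ≤ 8 → not valid
(9,12,23): 9+12 ≤ 23 → not valid
(33,39,76): 33+39 ≤ 76 → not valid
(5,27,35): 5+27 ≤ 35 → not valid
(9,16,23): 9+16 > 23 → valid
4 of the 8 triples form a triangle.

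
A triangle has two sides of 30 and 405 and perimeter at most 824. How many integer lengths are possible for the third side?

Triangle inequality: 375 < x < 435. Perimeter ≤ 824 gives x ≤ 824 − 30 − 405 = 389.
So 375 < x ≤ 389; integers 376 through 389: 14 values.

14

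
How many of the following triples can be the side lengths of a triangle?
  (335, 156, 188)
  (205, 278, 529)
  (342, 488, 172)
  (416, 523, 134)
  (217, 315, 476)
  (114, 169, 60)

5

(156,188,335): 156+188 > 335 → valid
(205,278,529): 205+278 ≤ 529 → not valid
(172,342,488): 172+342 > 488 → valid
(134,416,523): 134+416 > 523 → valid
(217,315,476): 217+315 > 476 → valid
(60,114,169): 60+114 > 169 → valid
5 of the 6 triples form a triangle.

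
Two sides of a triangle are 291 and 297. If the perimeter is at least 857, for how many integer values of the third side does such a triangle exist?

Triangle inequality: 6 < x < 588. Perimeter ≥ 857 gives x ≥ 857 − 291 − 297 = 269.
So 269 ≤ x < 588; integers 269 through 587: 319 values.

319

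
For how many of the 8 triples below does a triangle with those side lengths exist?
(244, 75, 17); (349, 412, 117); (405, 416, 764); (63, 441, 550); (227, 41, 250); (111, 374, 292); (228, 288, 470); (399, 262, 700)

(17,75,244): 17+75 ≤ 244 → not valid
(117,349,412): 117+349 > 412 → valid
(405,416,764): 405+416 > 764 → valid
(63,441,550): 63+441 ≤ 550 → not valid
(41,227,250): 41+227 > 250 → valid
(111,292,374): 111+292 > 374 → valid
(228,288,470): 228+288 > 470 → valid
(262,399,700): 262+399 ≤ 700 → not valid
5 of the 8 triples form a triangle.

5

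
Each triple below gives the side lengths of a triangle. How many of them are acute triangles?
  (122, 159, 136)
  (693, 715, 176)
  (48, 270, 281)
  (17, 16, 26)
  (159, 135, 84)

1

(122,159,136): 122²+136² = 33380 > 25281 = 159² → acute
(693,715,176): 176²+693² = 511225 = 715² → right
(48,270,281): 48²+270² = 75204 < 78961 = 281² → obtuse
(17,16,26): 16²+17² = 545 < 676 = 26² → obtuse
(159,135,84): 84²+135² = 25281 = 159² → right
1 of the 5 is acute.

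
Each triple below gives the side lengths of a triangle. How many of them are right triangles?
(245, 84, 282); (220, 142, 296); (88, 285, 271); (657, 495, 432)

(245,84,282): 84²+245² = 67081 < 79524 = 282² → obtuse
(220,142,296): 142²+220² = 68564 < 87616 = 296² → obtuse
(88,285,271): 88²+271² = 81185 < 81225 = 285² → obtuse
(657,495,432): 432²+495² = 431649 = 657² → right
1 of the 4 is right.

1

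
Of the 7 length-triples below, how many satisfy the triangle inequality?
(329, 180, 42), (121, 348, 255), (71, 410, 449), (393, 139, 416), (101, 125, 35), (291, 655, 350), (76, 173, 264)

4

(42,180,329): 42+180 ≤ 329 → not valid
(121,255,348): 121+255 > 348 → valid
(71,410,449): 71+410 > 449 → valid
(139,393,416): 139+393 > 416 → valid
(35,101,125): 35+101 > 125 → valid
(291,350,655): 291+350 ≤ 655 → not valid
(76,173,264): 76+173 ≤ 264 → not valid
4 of the 7 triples form a triangle.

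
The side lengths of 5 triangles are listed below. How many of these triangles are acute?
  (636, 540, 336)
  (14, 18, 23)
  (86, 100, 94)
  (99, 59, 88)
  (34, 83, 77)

3

(636,540,336): 336²+540² = 404496 = 636² → right
(14,18,23): 14²+18² = 520 < 529 = 23² → obtuse
(86,100,94): 86²+94² = 16232 > 10000 = 100² → acute
(99,59,88): 59²+88² = 11225 > 9801 = 99² → acute
(34,83,77): 34²+77² = 7085 > 6889 = 83² → acute
3 of the 5 are acute.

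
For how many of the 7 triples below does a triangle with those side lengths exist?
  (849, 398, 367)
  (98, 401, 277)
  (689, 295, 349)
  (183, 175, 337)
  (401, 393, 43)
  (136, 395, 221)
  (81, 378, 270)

(367,398,849): 367+398 ≤ 849 → not valid
(98,277,401): 98+277 ≤ 401 → not valid
(295,349,689): 295+349 ≤ 689 → not valid
(175,183,337): 175+183 > 337 → valid
(43,393,401): 43+393 > 401 → valid
(136,221,395): 136+221 ≤ 395 → not valid
(81,270,378): 81+270 ≤ 378 → not valid
2 of the 7 triples form a triangle.

2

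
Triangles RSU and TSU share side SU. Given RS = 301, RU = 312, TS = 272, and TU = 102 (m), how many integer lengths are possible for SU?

203

From triangle RSU: 11 < SU < 613.
From triangle TSU: 170 < SU < 374.
Intersection: 170 < SU < 374, so integers 171 through 373: 203 values.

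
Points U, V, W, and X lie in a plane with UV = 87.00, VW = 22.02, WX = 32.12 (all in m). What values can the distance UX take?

32.86 ≤ UX ≤ 141.14 m

The maximum is all hops collinear in one direction: 87.00 + 22.02 + 32.12 = 141.14.
The longest hop is 87.00; the others sum to 54.14. Folding the others back against it leaves at least 87.00 − 54.14 = 32.86.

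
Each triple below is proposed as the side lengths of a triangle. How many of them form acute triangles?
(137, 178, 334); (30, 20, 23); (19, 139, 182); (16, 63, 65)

1

(137,178,334): 137+178 ≤ 334, not a triangle
(30,20,23): 20²+23² = 929 > 900 = 30² → acute
(19,139,182): 19+139 ≤ 182, not a triangle
(16,63,65): 16²+63² = 4225 = 65² → right
1 of the 4 is acute.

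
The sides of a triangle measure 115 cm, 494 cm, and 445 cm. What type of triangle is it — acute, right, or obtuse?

obtuse

Compare the square of the longest side to the sum of squares of the other two: 115² + 445² = 211250 < 244036 = 494².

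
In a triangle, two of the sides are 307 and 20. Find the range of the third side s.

287 < s < 327

By the triangle inequality, s must be less than 307 + 20 = 327 and greater than |307 − 20| = 287.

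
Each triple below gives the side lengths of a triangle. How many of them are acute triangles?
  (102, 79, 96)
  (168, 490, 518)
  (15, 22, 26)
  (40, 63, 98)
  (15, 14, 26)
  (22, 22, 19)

3

(102,79,96): 79²+96² = 15457 > 10404 = 102² → acute
(168,490,518): 168²+490² = 268324 = 518² → right
(15,22,26): 15²+22² = 709 > 676 = 26² → acute
(40,63,98): 40²+63² = 5569 < 9604 = 98² → obtuse
(15,14,26): 14²+15² = 421 < 676 = 26² → obtuse
(22,22,19): 19²+22² = 845 > 484 = 22² → acute
3 of the 6 are acute.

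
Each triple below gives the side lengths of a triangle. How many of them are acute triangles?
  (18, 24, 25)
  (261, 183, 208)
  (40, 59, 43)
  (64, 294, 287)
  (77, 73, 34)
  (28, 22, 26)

5

(18,24,25): 18²+24² = 900 > 625 = 25² → acute
(261,183,208): 183²+208² = 76753 > 68121 = 261² → acute
(40,59,43): 40²+43² = 3449 < 3481 = 59² → obtuse
(64,294,287): 64²+287² = 86465 > 86436 = 294² → acute
(77,73,34): 34²+73² = 6485 > 5929 = 77² → acute
(28,22,26): 22²+26² = 1160 > 784 = 28² → acute
5 of the 6 are acute.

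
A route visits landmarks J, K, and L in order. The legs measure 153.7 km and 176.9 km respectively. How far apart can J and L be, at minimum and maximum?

By the triangle inequality, |153.7 − 176.9| ≤ JL ≤ 153.7 + 176.9.

23.2 ≤ JL ≤ 330.6 km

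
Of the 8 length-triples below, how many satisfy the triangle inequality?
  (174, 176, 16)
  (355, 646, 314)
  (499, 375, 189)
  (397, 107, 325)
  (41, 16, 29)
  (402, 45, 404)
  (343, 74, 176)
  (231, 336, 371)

(16,174,176): 16+174 > 176 → valid
(314,355,646): 314+355 > 646 → valid
(189,375,499): 189+375 > 499 → valid
(107,325,397): 107+325 > 397 → valid
(16,29,41): 16+29 > 41 → valid
(45,402,404): 45+402 > 404 → valid
(74,176,343): 74+176 ≤ 343 → not valid
(231,336,371): 231+336 > 371 → valid
7 of the 8 triples form a triangle.

7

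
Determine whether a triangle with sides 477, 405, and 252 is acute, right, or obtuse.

right

Compare the square of the longest side to the sum of squares of the other two: 252² + 405² = 227529 = 477².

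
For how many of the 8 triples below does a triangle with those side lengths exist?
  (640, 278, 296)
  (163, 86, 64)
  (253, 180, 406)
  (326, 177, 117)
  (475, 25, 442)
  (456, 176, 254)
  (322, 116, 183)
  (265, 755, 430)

(278,296,640): 278+296 ≤ 640 → not valid
(64,86,163): 64+86 ≤ 163 → not valid
(180,253,406): 180+253 > 406 → valid
(117,177,326): 117+177 ≤ 326 → not valid
(25,442,475): 25+442 ≤ 475 → not valid
(176,254,456): 176+254 ≤ 456 → not valid
(116,183,322): 116+183 ≤ 322 → not valid
(265,430,755): 265+430 ≤ 755 → not valid
1 of the 8 triples forms a triangle.

1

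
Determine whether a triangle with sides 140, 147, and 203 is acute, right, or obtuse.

Compare the square of the longest side to the sum of squares of the other two: 140² + 147² = 41209 = 203².

right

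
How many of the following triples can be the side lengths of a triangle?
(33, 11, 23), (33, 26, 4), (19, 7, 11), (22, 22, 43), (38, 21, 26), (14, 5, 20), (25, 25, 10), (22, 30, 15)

5

(11,23,33): 11+23 > 33 → valid
(4,26,33): 4+26 ≤ 33 → not valid
(7,11,19): 7+11 ≤ 19 → not valid
(22,22,43): 22+22 > 43 → valid
(21,26,38): 21+26 > 38 → valid
(5,14,20): 5+14 ≤ 20 → not valid
(10,25,25): 10+25 > 25 → valid
(15,22,30): 15+22 > 30 → valid
5 of the 8 triples form a triangle.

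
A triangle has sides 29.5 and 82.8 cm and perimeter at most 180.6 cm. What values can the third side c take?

Triangle inequality alone gives 53.3 < c < 112.3.
The perimeter condition gives c ≤ 180.6 − 29.5 − 82.8 = 68.3.
Intersecting the two: 53.3 < c ≤ 68.3.

53.3 < c ≤ 68.3 cm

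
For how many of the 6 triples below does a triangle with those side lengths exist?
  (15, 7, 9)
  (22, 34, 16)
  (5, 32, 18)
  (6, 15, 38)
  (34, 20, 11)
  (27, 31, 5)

3

(7,9,15): 7+9 > 15 → valid
(16,22,34): 16+22 > 34 → valid
(5,18,32): 5+18 ≤ 32 → not valid
(6,15,38): 6+15 ≤ 38 → not valid
(11,20,34): 11+20 ≤ 34 → not valid
(5,27,31): 5+27 > 31 → valid
3 of the 6 triples form a triangle.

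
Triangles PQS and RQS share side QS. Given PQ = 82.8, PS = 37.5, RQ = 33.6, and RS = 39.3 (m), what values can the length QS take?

From triangle PQS: |82.8 − 37.5| < QS < 82.8 + 37.5, i.e. 45.3 < QS < 120.3.
From triangle RQS: 5.7 < QS < 72.9.
Both must hold, so QS lies in the intersection.

45.3 < QS < 72.9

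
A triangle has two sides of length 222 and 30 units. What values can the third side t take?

192 < t < 252 (units)

By the triangle inequality, t must be less than 222 + 30 = 252 and greater than |222 − 30| = 192.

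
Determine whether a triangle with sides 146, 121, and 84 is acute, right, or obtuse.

acute

Compare the square of the longest side to the sum of squares of the other two: 84² + 121² = 21697 > 21316 = 146².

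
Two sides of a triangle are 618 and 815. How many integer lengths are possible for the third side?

1235

The third side lies in the open interval (197, 1433).
Integers from 198 to 1432 inclusive: 1432 − 198 + 1 = 1235.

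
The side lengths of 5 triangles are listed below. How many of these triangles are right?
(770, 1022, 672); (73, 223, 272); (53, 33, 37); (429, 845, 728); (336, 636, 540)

3

(770,1022,672): 672²+770² = 1044484 = 1022² → right
(73,223,272): 73²+223² = 55058 < 73984 = 272² → obtuse
(53,33,37): 33²+37² = 2458 < 2809 = 53² → obtuse
(429,845,728): 429²+728² = 714025 = 845² → right
(336,636,540): 336²+540² = 404496 = 636² → right
3 of the 5 are right.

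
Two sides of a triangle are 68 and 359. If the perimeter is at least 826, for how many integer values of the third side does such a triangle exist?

28

Triangle inequality: 291 < x < 427. Perimeter ≥ 826 gives x ≥ 826 − 68 − 359 = 399.
So 399 ≤ x < 427; integers 399 through 426: 28 values.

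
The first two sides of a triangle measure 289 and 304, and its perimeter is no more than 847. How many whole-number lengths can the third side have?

239

Triangle inequality: 15 < x < 593. Perimeter ≤ 847 gives x ≤ 847 − 289 − 304 = 254.
So 15 < x ≤ 254; integers 16 through 254: 239 values.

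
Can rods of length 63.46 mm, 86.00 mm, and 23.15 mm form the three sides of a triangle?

Yes

The longest side is 86.00, and the other two sum to 86.61.
Since 86.61 > 86.00, the triangle inequality holds.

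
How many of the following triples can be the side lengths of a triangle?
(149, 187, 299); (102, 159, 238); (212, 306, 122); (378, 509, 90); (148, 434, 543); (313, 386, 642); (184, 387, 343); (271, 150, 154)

(149,187,299): 149+187 > 299 → valid
(102,159,238): 102+159 > 238 → valid
(122,212,306): 122+212 > 306 → valid
(90,378,509): 90+378 ≤ 509 → not valid
(148,434,543): 148+434 > 543 → valid
(313,386,642): 313+386 > 642 → valid
(184,343,387): 184+343 > 387 → valid
(150,154,271): 150+154 > 271 → valid
7 of the 8 triples form a triangle.

7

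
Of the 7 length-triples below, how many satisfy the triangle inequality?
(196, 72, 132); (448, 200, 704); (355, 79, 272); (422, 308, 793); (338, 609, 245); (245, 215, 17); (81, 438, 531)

(72,132,196): 72+132 > 196 → valid
(200,448,704): 200+448 ≤ 704 → not valid
(79,272,355): 79+272 ≤ 355 → not valid
(308,422,793): 308+422 ≤ 793 → not valid
(245,338,609): 245+338 ≤ 609 → not valid
(17,215,245): 17+215 ≤ 245 → not valid
(81,438,531): 81+438 ≤ 531 → not valid
1 of the 7 triples forms a triangle.

1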